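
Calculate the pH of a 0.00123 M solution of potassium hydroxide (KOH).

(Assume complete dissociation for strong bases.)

[OH⁻] = 0.00123 M for strong base. pOH = -log[OH⁻] = 2.91, pH = 14 - pOH

pH = 11.09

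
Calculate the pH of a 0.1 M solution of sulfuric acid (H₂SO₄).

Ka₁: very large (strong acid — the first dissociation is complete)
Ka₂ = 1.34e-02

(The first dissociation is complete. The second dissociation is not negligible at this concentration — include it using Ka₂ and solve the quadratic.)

First dissociation is complete: [H⁺]₀ = [HSO₄⁻]₀ = C = 0.1 M. Second dissociation HSO₄⁻ ⇌ H⁺ + SO₄²⁻: let x = [SO₄²⁻]. Ka₂ = (C + x)·x / (C − x) = 1.34e-02 → x² + (C + Ka₂)·x − Ka₂·C = 0 → x² + 0.11340·x − 1.340e-03 = 0. x = (−0.11340 + √(0.11340² + 4 × 1.340e-03)) / 2 = 1.0790e-02 M. [H⁺] = C + x = 0.1 + 1.0790e-02 = 1.1079e-01 M. pH = -log(1.1079e-01) = 0.96.

pH = 0.96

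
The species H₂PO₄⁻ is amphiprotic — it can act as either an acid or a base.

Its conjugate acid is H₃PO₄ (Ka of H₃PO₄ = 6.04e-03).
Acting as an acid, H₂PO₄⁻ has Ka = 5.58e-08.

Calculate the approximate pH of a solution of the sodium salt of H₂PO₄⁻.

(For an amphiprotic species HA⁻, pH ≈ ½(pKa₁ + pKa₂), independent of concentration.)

pKa₁ = -log(6.04e-03) = 2.22; pKa₂ = -log(5.58e-08) = 7.25. For an amphiprotic species, pH ≈ ½(pKa₁ + pKa₂) = ½(2.22 + 7.25) = 4.74.

pH = 4.74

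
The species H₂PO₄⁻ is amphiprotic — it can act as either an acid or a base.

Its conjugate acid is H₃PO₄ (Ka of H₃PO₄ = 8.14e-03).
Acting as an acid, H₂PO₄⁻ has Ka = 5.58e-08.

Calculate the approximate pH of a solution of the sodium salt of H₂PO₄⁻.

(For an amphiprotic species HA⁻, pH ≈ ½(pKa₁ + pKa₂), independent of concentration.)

pKa₁ = -log(8.14e-03) = 2.09; pKa₂ = -log(5.58e-08) = 7.25. For an amphiprotic species, pH ≈ ½(pKa₁ + pKa₂) = ½(2.09 + 7.25) = 4.67.

pH = 4.67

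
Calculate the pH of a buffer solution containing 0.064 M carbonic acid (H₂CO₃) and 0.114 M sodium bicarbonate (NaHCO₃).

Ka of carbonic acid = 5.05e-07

pKa = -log(5.05e-07) = 6.30. pH = pKa + log([A⁻]/[HA]) = 6.30 + log(0.114/0.064)

pH = 6.55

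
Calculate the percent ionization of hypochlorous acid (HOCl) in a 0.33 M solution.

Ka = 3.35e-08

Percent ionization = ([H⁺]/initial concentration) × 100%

Using Ka equilibrium: x² + Ka×x - Ka×C = 0. Solving: [H⁺] = 1.0513e-04. Percent = (1.0513e-04/0.33) × 100

Percent ionization = 0.0319%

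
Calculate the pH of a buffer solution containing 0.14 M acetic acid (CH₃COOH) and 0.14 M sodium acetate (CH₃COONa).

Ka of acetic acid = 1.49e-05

pKa = -log(1.49e-05) = 4.83. pH = pKa + log([A⁻]/[HA]) = 4.83 + log(0.14/0.14)

pH = 4.83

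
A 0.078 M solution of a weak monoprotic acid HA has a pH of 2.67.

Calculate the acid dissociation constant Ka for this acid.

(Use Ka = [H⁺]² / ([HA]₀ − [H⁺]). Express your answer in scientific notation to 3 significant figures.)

[H⁺] = 10^(−pH) = 10^(−2.67) = 2.138e-03 M. For HA ⇌ H⁺ + A⁻, Ka = [H⁺][A⁻]/[HA] = [H⁺]² / ([HA]₀ − [H⁺]) = (2.138e-03)² / (0.078 − 2.138e-03) = 6.03e-05.

K_a = 6.03e-05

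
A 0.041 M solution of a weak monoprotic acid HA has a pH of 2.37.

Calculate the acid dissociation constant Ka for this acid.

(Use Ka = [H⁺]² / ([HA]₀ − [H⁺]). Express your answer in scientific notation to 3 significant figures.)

[H⁺] = 10^(−pH) = 10^(−2.37) = 4.266e-03 M. For HA ⇌ H⁺ + A⁻, Ka = [H⁺][A⁻]/[HA] = [H⁺]² / ([HA]₀ − [H⁺]) = (4.266e-03)² / (0.041 − 4.266e-03) = 4.95e-04.

K_a = 4.95e-04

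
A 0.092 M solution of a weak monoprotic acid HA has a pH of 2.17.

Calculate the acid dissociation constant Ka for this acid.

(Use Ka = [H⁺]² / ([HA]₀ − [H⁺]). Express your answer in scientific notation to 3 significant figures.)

[H⁺] = 10^(−pH) = 10^(−2.17) = 6.761e-03 M. For HA ⇌ H⁺ + A⁻, Ka = [H⁺][A⁻]/[HA] = [H⁺]² / ([HA]₀ − [H⁺]) = (6.761e-03)² / (0.092 − 6.761e-03) = 5.36e-04.

K_a = 5.36e-04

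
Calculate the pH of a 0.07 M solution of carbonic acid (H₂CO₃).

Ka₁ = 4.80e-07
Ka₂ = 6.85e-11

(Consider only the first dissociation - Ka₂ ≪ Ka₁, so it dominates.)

First dissociation dominates. From Ka₁ = [H⁺][HA⁻]/[H₂A], x² + Ka₁·x − Ka₁·C = 0 with C = 0.07 M and Ka₁ = 4.80e-07. Solving: [H⁺] = (−Ka₁ + √(Ka₁² + 4·Ka₁·C)) / 2 = 1.8306e-04 M. pH = -log(1.8306e-04) = 3.74.

pH = 3.74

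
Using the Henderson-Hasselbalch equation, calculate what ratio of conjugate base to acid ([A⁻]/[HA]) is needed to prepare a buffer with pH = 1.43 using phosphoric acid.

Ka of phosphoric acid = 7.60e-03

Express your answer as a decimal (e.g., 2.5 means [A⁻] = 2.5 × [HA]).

pKa = -log(7.60e-03) = 2.1192. pH = pKa + log([A⁻]/[HA]), so log([A⁻]/[HA]) = pH − pKa = 1.43 − 2.1192 = -0.6892. [A⁻]/[HA] = 10^(-0.6892) = 0.205

[A⁻]/[HA] = 0.205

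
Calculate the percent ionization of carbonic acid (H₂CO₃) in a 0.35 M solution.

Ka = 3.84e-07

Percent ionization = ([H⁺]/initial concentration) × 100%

Using Ka equilibrium: x² + Ka×x - Ka×C = 0. Solving: [H⁺] = 3.6641e-04. Percent = (3.6641e-04/0.35) × 100

Percent ionization = 0.105%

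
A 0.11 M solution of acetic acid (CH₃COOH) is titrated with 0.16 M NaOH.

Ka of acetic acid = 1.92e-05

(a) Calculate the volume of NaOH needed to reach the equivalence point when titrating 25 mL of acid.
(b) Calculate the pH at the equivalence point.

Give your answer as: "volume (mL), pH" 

moles acid = 0.11 × 25/1000 = 0.00275 mol; V_base = moles/0.16 × 1000 = 17.2 mL. At equivalence only the conjugate base is present: [A⁻] = 0.00275/0.042 = 6.5185e-02 M. Kb = Kw/Ka = 5.21e-10; [OH⁻] = √(Kb × [A⁻]) = 5.8267e-06; pOH = 5.23; pH = 14 - pOH = 8.77.

V = 17.2 mL, pH = 8.77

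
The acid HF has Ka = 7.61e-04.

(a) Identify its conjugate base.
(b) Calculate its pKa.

(a) The conjugate base is formed by removing one H⁺ from HF, giving F⁻. (b) pKa = -log(Ka) = -log(7.61e-04) = 3.12.

Conjugate base: F⁻; pK_a = 3.12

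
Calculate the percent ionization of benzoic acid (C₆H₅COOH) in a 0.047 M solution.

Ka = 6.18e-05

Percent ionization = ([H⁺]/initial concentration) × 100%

Using Ka equilibrium: x² + Ka×x - Ka×C = 0. Solving: [H⁺] = 1.6737e-03. Percent = (1.6737e-03/0.047) × 100

Percent ionization = 3.56%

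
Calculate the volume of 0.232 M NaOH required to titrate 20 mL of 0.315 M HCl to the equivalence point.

At equivalence: moles acid = moles base. moles HCl = 0.315 × 20/1000 = 0.0063 mol. V_base = moles / 0.232 × 1000 = 27.2 mL.

V_{base} = 27.2 mL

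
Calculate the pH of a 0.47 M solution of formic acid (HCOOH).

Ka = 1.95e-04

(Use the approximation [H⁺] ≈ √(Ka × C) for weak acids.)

[H⁺] = √(Ka × C) = √(1.95e-04 × 0.47) = 9.5734e-03. pH = -log(9.5734e-03)

pH = 2.02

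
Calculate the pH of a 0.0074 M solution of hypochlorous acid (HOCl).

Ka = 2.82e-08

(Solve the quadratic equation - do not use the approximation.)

x² + Ka×x - Ka×C = 0. Using quadratic formula: [H⁺] = 1.4432e-05

pH = 4.84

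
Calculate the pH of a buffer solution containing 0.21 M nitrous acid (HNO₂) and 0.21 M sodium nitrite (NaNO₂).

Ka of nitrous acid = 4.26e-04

pKa = -log(4.26e-04) = 3.37. pH = pKa + log([A⁻]/[HA]) = 3.37 + log(0.21/0.21)

pH = 3.37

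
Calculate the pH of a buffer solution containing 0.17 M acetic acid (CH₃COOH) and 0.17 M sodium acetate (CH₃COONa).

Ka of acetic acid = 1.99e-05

pKa = -log(1.99e-05) = 4.70. pH = pKa + log([A⁻]/[HA]) = 4.70 + log(0.17/0.17)

pH = 4.70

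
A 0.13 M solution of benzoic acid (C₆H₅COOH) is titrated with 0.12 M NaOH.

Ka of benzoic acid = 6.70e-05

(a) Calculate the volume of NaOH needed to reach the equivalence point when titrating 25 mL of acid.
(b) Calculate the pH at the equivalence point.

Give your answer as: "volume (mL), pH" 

moles acid = 0.13 × 25/1000 = 0.00325 mol; V_base = moles/0.12 × 1000 = 27.1 mL. At equivalence only the conjugate base is present: [A⁻] = 0.00325/0.052 = 6.2400e-02 M. Kb = Kw/Ka = 1.49e-10; [OH⁻] = √(Kb × [A⁻]) = 3.0518e-06; pOH = 5.52; pH = 14 - pOH = 8.48.

V = 27.1 mL, pH = 8.48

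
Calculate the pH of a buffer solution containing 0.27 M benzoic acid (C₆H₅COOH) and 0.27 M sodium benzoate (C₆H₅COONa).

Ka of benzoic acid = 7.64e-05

pKa = -log(7.64e-05) = 4.12. pH = pKa + log([A⁻]/[HA]) = 4.12 + log(0.27/0.27)

pH = 4.12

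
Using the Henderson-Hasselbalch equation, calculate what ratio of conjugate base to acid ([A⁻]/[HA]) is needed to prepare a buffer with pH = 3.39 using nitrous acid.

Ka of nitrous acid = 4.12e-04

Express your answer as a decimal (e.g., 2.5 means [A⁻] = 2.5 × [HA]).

pKa = -log(4.12e-04) = 3.3851. pH = pKa + log([A⁻]/[HA]), so log([A⁻]/[HA]) = pH − pKa = 3.39 − 3.3851 = 0.0049. [A⁻]/[HA] = 10^(0.0049) = 1.01

[A⁻]/[HA] = 1.01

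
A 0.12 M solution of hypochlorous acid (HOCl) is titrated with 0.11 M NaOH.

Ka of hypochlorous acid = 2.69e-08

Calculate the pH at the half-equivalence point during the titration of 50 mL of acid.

At half-equivalence [HA] = [A⁻], so Henderson-Hasselbalch gives pH = pKa = -log(2.69e-08) = 7.57.

pH = pKa = 7.57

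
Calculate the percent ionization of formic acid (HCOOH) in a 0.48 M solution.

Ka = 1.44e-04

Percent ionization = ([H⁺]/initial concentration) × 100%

Using Ka equilibrium: x² + Ka×x - Ka×C = 0. Solving: [H⁺] = 8.2422e-03. Percent = (8.2422e-03/0.48) × 100

Percent ionization = 1.72%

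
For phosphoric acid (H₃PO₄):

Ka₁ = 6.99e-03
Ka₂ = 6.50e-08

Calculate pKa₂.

pKa₂ = -log(Ka₂) = -log(6.50e-08) = 7.19.

pK_{a2} = 7.19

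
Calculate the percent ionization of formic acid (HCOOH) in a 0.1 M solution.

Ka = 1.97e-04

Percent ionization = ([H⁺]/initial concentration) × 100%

Using Ka equilibrium: x² + Ka×x - Ka×C = 0. Solving: [H⁺] = 4.3411e-03. Percent = (4.3411e-03/0.1) × 100

Percent ionization = 4.34%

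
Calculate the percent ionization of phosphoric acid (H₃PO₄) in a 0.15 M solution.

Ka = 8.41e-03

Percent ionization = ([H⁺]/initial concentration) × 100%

Using Ka equilibrium: x² + Ka×x - Ka×C = 0. Solving: [H⁺] = 3.1561e-02. Percent = (3.1561e-02/0.15) × 100

Percent ionization = 21%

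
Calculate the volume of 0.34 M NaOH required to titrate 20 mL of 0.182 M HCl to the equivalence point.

At equivalence: moles acid = moles base. moles HCl = 0.182 × 20/1000 = 0.00364 mol. V_base = moles / 0.34 × 1000 = 10.7 mL.

V_{base} = 10.7 mL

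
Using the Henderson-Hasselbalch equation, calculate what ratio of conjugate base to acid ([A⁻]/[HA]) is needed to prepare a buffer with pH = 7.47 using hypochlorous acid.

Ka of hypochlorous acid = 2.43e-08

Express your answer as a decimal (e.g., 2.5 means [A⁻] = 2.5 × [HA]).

pKa = -log(2.43e-08) = 7.6144. pH = pKa + log([A⁻]/[HA]), so log([A⁻]/[HA]) = pH − pKa = 7.47 − 7.6144 = -0.1444. [A⁻]/[HA] = 10^(-0.1444) = 0.717

[A⁻]/[HA] = 0.717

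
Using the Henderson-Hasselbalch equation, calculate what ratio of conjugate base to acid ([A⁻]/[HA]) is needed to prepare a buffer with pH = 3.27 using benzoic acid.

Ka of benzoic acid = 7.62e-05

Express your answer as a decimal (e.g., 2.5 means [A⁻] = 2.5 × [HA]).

pKa = -log(7.62e-05) = 4.1180. pH = pKa + log([A⁻]/[HA]), so log([A⁻]/[HA]) = pH − pKa = 3.27 − 4.1180 = -0.8480. [A⁻]/[HA] = 10^(-0.8480) = 0.142

[A⁻]/[HA] = 0.142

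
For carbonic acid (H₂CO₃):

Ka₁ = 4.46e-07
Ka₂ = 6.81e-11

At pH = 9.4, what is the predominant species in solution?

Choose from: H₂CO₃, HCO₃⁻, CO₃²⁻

pKa₁ = 6.35, pKa₂ = 10.17. For a polyprotic acid the predominant species crosses at each pKa: below pKa_n the protonated form dominates, above it the deprotonated form does. At pH = 9.4, the predominant species is HCO₃⁻.

HCO₃⁻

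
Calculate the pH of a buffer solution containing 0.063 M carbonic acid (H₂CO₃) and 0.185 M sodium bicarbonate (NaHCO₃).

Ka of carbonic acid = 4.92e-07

pKa = -log(4.92e-07) = 6.31. pH = pKa + log([A⁻]/[HA]) = 6.31 + log(0.185/0.063)

pH = 6.78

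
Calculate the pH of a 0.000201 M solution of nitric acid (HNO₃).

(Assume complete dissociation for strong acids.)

[H⁺] = 0.000201 M for strong acid. pH = -log[H⁺] = -log(0.000201)

pH = 3.70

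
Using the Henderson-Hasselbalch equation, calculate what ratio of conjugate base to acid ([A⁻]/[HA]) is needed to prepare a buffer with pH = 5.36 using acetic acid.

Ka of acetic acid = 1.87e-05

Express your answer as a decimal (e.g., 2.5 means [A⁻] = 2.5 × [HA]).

pKa = -log(1.87e-05) = 4.7282. pH = pKa + log([A⁻]/[HA]), so log([A⁻]/[HA]) = pH − pKa = 5.36 − 4.7282 = 0.6318. [A⁻]/[HA] = 10^(0.6318) = 4.28

[A⁻]/[HA] = 4.28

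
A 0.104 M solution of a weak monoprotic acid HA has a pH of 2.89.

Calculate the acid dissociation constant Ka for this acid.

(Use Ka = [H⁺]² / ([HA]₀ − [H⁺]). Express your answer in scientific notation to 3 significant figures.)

[H⁺] = 10^(−pH) = 10^(−2.89) = 1.288e-03 M. For HA ⇌ H⁺ + A⁻, Ka = [H⁺][A⁻]/[HA] = [H⁺]² / ([HA]₀ − [H⁺]) = (1.288e-03)² / (0.104 − 1.288e-03) = 1.62e-05.

K_a = 1.62e-05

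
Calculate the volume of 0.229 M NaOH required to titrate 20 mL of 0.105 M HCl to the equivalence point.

At equivalence: moles acid = moles base. moles HCl = 0.105 × 20/1000 = 0.0021 mol. V_base = moles / 0.229 × 1000 = 9.2 mL.

V_{base} = 9.2 mL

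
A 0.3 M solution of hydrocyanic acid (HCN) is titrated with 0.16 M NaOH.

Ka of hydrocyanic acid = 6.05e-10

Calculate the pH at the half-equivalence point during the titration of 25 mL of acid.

At half-equivalence [HA] = [A⁻], so Henderson-Hasselbalch gives pH = pKa = -log(6.05e-10) = 9.22.

pH = pKa = 9.22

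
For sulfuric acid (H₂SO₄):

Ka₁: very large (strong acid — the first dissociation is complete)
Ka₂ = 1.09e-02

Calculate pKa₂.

pKa₂ = -log(Ka₂) = -log(1.09e-02) = 1.96.

pK_{a2} = 1.96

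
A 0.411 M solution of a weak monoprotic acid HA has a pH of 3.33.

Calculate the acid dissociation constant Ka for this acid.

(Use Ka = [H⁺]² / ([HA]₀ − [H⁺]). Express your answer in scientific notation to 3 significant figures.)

[H⁺] = 10^(−pH) = 10^(−3.33) = 4.677e-04 M. For HA ⇌ H⁺ + A⁻, Ka = [H⁺][A⁻]/[HA] = [H⁺]² / ([HA]₀ − [H⁺]) = (4.677e-04)² / (0.411 − 4.677e-04) = 5.33e-07.

K_a = 5.33e-07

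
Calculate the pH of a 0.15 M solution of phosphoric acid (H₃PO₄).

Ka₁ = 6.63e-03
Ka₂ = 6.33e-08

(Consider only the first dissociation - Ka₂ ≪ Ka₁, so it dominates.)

First dissociation dominates. From Ka₁ = [H⁺][HA⁻]/[H₂A], x² + Ka₁·x − Ka₁·C = 0 with C = 0.15 M and Ka₁ = 6.63e-03. Solving: [H⁺] = (−Ka₁ + √(Ka₁² + 4·Ka₁·C)) / 2 = 2.8394e-02 M. pH = -log(2.8394e-02) = 1.55.

pH = 1.55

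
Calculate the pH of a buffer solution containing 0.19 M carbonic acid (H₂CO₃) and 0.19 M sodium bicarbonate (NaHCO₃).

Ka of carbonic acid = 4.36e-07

pKa = -log(4.36e-07) = 6.36. pH = pKa + log([A⁻]/[HA]) = 6.36 + log(0.19/0.19)

pH = 6.36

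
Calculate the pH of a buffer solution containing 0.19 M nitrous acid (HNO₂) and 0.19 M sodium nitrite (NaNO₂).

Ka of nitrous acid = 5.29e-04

pKa = -log(5.29e-04) = 3.28. pH = pKa + log([A⁻]/[HA]) = 3.28 + log(0.19/0.19)

pH = 3.28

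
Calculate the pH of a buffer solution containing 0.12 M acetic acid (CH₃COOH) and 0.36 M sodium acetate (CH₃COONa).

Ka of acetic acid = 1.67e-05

pKa = -log(1.67e-05) = 4.78. pH = pKa + log([A⁻]/[HA]) = 4.78 + log(0.36/0.12)

pH = 5.25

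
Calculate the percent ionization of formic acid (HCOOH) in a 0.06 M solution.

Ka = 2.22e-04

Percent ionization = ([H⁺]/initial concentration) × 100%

Using Ka equilibrium: x² + Ka×x - Ka×C = 0. Solving: [H⁺] = 3.5403e-03. Percent = (3.5403e-03/0.06) × 100

Percent ionization = 5.9%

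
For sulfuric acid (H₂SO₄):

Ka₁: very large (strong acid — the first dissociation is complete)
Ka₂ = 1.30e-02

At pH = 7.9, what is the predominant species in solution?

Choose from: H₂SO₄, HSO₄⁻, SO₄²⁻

The first dissociation is complete, so H₂SO₄ itself is never the predominant species in water; pKa₂ = -log(1.30e-02) = 1.89. For a polyprotic acid the predominant species crosses at each pKa: below pKa_n the protonated form dominates, above it the deprotonated form does. At pH = 7.9, the predominant species is SO₄²⁻.

SO₄²⁻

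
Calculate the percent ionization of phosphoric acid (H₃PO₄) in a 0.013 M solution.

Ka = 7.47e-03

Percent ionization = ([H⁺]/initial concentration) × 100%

Using Ka equilibrium: x² + Ka×x - Ka×C = 0. Solving: [H⁺] = 6.8035e-03. Percent = (6.8035e-03/0.013) × 100

Percent ionization = 52.3%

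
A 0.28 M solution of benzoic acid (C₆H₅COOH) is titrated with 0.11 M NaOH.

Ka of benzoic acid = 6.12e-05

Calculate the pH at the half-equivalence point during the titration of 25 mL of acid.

At half-equivalence [HA] = [A⁻], so Henderson-Hasselbalch gives pH = pKa = -log(6.12e-05) = 4.21.

pH = pKa = 4.21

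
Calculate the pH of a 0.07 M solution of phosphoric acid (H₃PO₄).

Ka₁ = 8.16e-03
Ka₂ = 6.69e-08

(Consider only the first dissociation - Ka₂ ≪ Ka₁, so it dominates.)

First dissociation dominates. From Ka₁ = [H⁺][HA⁻]/[H₂A], x² + Ka₁·x − Ka₁·C = 0 with C = 0.07 M and Ka₁ = 8.16e-03. Solving: [H⁺] = (−Ka₁ + √(Ka₁² + 4·Ka₁·C)) / 2 = 2.0166e-02 M. pH = -log(2.0166e-02) = 1.70.

pH = 1.70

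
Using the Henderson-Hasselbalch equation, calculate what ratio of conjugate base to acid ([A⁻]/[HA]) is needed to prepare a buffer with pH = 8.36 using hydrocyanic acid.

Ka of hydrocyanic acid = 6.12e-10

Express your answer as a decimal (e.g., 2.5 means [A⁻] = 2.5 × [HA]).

pKa = -log(6.12e-10) = 9.2132. pH = pKa + log([A⁻]/[HA]), so log([A⁻]/[HA]) = pH − pKa = 8.36 − 9.2132 = -0.8532. [A⁻]/[HA] = 10^(-0.8532) = 0.140

[A⁻]/[HA] = 0.140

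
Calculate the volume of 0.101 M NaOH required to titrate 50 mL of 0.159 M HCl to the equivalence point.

At equivalence: moles acid = moles base. moles HCl = 0.159 × 50/1000 = 0.00795 mol. V_base = moles / 0.101 × 1000 = 78.7 mL.

V_{base} = 78.7 mL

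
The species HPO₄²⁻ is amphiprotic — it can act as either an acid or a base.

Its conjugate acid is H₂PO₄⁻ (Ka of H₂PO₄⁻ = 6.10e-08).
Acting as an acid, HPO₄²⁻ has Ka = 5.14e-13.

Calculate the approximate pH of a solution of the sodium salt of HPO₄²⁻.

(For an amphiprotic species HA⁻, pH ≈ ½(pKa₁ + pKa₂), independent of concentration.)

pKa₁ = -log(6.10e-08) = 7.21; pKa₂ = -log(5.14e-13) = 12.29. For an amphiprotic species, pH ≈ ½(pKa₁ + pKa₂) = ½(7.21 + 12.29) = 9.75.

pH = 9.75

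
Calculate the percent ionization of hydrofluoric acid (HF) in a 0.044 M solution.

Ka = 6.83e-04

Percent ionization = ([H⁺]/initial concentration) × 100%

Using Ka equilibrium: x² + Ka×x - Ka×C = 0. Solving: [H⁺] = 5.1511e-03. Percent = (5.1511e-03/0.044) × 100

Percent ionization = 11.7%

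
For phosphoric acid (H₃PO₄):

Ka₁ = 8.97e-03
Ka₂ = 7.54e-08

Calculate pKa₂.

pKa₂ = -log(Ka₂) = -log(7.54e-08) = 7.12.

pK_{a2} = 7.12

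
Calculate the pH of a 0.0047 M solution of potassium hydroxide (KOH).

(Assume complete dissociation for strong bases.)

[OH⁻] = 0.0047 M for strong base. pOH = -log[OH⁻] = 2.33, pH = 14 - pOH

pH = 11.67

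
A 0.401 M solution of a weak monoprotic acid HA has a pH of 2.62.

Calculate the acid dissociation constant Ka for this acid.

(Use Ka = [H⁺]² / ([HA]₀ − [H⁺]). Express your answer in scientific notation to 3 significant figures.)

[H⁺] = 10^(−pH) = 10^(−2.62) = 2.399e-03 M. For HA ⇌ H⁺ + A⁻, Ka = [H⁺][A⁻]/[HA] = [H⁺]² / ([HA]₀ − [H⁺]) = (2.399e-03)² / (0.401 − 2.399e-03) = 1.44e-05.

K_a = 1.44e-05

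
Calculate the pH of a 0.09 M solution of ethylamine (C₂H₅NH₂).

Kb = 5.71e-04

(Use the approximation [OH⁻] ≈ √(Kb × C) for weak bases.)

[OH⁻] = √(Kb × C) = √(5.71e-04 × 0.09) = 7.1687e-03. pOH = 2.14, pH = 14 - pOH

pH = 11.86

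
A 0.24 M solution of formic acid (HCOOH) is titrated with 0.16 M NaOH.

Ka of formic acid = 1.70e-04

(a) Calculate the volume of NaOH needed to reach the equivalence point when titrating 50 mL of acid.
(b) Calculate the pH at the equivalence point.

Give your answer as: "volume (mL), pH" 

moles acid = 0.24 × 50/1000 = 0.012 mol; V_base = moles/0.16 × 1000 = 75.0 mL. At equivalence only the conjugate base is present: [A⁻] = 0.012/0.125 = 9.6000e-02 M. Kb = Kw/Ka = 5.88e-11; [OH⁻] = √(Kb × [A⁻]) = 2.3764e-06; pOH = 5.62; pH = 14 - pOH = 8.38.

V = 75.0 mL, pH = 8.38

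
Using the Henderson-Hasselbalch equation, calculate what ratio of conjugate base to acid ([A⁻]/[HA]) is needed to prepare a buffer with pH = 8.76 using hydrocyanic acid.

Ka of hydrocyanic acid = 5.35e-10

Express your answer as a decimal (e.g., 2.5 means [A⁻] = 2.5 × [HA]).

pKa = -log(5.35e-10) = 9.2716. pH = pKa + log([A⁻]/[HA]), so log([A⁻]/[HA]) = pH − pKa = 8.76 − 9.2716 = -0.5116. [A⁻]/[HA] = 10^(-0.5116) = 0.308

[A⁻]/[HA] = 0.308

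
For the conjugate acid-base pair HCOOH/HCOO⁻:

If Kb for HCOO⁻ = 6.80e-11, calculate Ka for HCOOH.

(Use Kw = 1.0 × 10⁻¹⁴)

For a conjugate pair Ka × Kb = Kw, so Ka = Kw/Kb = 1.0 × 10⁻¹⁴ / 6.80e-11 = 1.47e-04.

K_a = 1.47e-04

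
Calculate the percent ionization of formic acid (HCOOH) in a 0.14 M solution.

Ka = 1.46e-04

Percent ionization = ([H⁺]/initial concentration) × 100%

Using Ka equilibrium: x² + Ka×x - Ka×C = 0. Solving: [H⁺] = 4.4487e-03. Percent = (4.4487e-03/0.14) × 100

Percent ionization = 3.18%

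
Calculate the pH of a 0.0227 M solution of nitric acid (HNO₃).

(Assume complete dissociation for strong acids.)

[H⁺] = 0.0227 M for strong acid. pH = -log[H⁺] = -log(0.0227)

pH = 1.64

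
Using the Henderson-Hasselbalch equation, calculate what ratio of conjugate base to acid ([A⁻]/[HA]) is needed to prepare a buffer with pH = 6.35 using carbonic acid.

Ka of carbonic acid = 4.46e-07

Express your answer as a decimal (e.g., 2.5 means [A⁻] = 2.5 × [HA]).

pKa = -log(4.46e-07) = 6.3507. pH = pKa + log([A⁻]/[HA]), so log([A⁻]/[HA]) = pH − pKa = 6.35 − 6.3507 = -0.0007. [A⁻]/[HA] = 10^(-0.0007) = 0.998

[A⁻]/[HA] = 0.998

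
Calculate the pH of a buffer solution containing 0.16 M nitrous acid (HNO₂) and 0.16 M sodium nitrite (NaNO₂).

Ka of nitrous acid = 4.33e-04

pKa = -log(4.33e-04) = 3.36. pH = pKa + log([A⁻]/[HA]) = 3.36 + log(0.16/0.16)

pH = 3.36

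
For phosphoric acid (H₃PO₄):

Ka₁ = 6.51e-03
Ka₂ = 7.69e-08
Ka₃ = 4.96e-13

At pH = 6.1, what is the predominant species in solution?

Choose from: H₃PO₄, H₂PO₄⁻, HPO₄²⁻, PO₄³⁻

pKa₁ = 2.19, pKa₂ = 7.11, pKa₃ = 12.30. For a polyprotic acid the predominant species crosses at each pKa: below pKa_n the protonated form dominates, above it the deprotonated form does. At pH = 6.1, the predominant species is H₂PO₄⁻.

H₂PO₄⁻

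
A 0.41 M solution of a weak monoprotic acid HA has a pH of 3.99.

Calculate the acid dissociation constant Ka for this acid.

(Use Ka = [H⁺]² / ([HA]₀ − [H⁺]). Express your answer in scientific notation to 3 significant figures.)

[H⁺] = 10^(−pH) = 10^(−3.99) = 1.023e-04 M. For HA ⇌ H⁺ + A⁻, Ka = [H⁺][A⁻]/[HA] = [H⁺]² / ([HA]₀ − [H⁺]) = (1.023e-04)² / (0.41 − 1.023e-04) = 2.55e-08.

K_a = 2.55e-08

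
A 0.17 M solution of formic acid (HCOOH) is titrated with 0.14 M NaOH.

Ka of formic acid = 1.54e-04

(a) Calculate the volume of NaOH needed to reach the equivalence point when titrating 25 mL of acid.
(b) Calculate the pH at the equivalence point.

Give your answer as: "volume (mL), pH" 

moles acid = 0.17 × 25/1000 = 0.00425 mol; V_base = moles/0.14 × 1000 = 30.4 mL. At equivalence only the conjugate base is present: [A⁻] = 0.00425/0.055 = 7.6774e-02 M. Kb = Kw/Ka = 6.49e-11; [OH⁻] = √(Kb × [A⁻]) = 2.2328e-06; pOH = 5.65; pH = 14 - pOH = 8.35.

V = 30.4 mL, pH = 8.35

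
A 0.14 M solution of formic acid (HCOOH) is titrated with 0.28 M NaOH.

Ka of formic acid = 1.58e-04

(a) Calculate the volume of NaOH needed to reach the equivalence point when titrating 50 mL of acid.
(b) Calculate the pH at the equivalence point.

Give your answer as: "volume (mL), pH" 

moles acid = 0.14 × 50/1000 = 0.007 mol; V_base = moles/0.28 × 1000 = 25.0 mL. At equivalence only the conjugate base is present: [A⁻] = 0.007/0.075 = 9.3333e-02 M. Kb = Kw/Ka = 6.33e-11; [OH⁻] = √(Kb × [A⁻]) = 2.4305e-06; pOH = 5.61; pH = 14 - pOH = 8.39.

V = 25.0 mL, pH = 8.39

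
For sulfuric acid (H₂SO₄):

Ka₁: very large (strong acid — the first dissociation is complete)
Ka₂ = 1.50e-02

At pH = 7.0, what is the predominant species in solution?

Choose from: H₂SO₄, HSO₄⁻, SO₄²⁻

The first dissociation is complete, so H₂SO₄ itself is never the predominant species in water; pKa₂ = -log(1.50e-02) = 1.82. For a polyprotic acid the predominant species crosses at each pKa: below pKa_n the protonated form dominates, above it the deprotonated form does. At pH = 7.0, the predominant species is SO₄²⁻.

SO₄²⁻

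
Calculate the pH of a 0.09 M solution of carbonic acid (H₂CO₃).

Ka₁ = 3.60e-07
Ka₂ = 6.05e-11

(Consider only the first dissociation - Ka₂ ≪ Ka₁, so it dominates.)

First dissociation dominates. From Ka₁ = [H⁺][HA⁻]/[H₂A], x² + Ka₁·x − Ka₁·C = 0 with C = 0.09 M and Ka₁ = 3.60e-07. Solving: [H⁺] = (−Ka₁ + √(Ka₁² + 4·Ka₁·C)) / 2 = 1.7982e-04 M. pH = -log(1.7982e-04) = 3.75.

pH = 3.75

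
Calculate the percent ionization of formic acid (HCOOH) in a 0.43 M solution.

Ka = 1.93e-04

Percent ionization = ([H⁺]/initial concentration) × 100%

Using Ka equilibrium: x² + Ka×x - Ka×C = 0. Solving: [H⁺] = 9.0139e-03. Percent = (9.0139e-03/0.43) × 100

Percent ionization = 2.1%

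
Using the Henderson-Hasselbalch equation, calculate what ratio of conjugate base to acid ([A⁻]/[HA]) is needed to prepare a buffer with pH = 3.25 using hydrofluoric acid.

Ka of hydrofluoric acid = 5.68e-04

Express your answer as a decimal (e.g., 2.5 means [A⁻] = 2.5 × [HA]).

pKa = -log(5.68e-04) = 3.2457. pH = pKa + log([A⁻]/[HA]), so log([A⁻]/[HA]) = pH − pKa = 3.25 − 3.2457 = 0.0043. [A⁻]/[HA] = 10^(0.0043) = 1.01

[A⁻]/[HA] = 1.01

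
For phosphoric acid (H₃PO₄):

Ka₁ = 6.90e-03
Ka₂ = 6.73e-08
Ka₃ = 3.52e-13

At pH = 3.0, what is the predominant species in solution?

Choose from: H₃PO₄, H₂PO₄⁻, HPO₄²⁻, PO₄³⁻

pKa₁ = 2.16, pKa₂ = 7.17, pKa₃ = 12.45. For a polyprotic acid the predominant species crosses at each pKa: below pKa_n the protonated form dominates, above it the deprotonated form does. At pH = 3.0, the predominant species is H₂PO₄⁻.

H₂PO₄⁻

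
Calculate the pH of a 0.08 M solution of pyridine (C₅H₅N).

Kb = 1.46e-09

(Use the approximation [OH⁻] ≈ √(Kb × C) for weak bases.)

[OH⁻] = √(Kb × C) = √(1.46e-09 × 0.08) = 1.0807e-05. pOH = 4.97, pH = 14 - pOH

pH = 9.03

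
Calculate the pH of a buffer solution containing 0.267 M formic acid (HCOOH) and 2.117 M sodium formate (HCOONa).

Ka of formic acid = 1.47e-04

pKa = -log(1.47e-04) = 3.83. pH = pKa + log([A⁻]/[HA]) = 3.83 + log(2.117/0.267)

pH = 4.73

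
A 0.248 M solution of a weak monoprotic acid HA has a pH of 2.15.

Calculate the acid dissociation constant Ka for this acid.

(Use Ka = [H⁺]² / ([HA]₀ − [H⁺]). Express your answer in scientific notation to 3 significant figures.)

[H⁺] = 10^(−pH) = 10^(−2.15) = 7.079e-03 M. For HA ⇌ H⁺ + A⁻, Ka = [H⁺][A⁻]/[HA] = [H⁺]² / ([HA]₀ − [H⁺]) = (7.079e-03)² / (0.248 − 7.079e-03) = 2.08e-04.

K_a = 2.08e-04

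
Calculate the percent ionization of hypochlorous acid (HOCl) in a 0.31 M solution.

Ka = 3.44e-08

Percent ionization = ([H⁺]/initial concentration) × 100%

Using Ka equilibrium: x² + Ka×x - Ka×C = 0. Solving: [H⁺] = 1.0325e-04. Percent = (1.0325e-04/0.31) × 100

Percent ionization = 0.0333%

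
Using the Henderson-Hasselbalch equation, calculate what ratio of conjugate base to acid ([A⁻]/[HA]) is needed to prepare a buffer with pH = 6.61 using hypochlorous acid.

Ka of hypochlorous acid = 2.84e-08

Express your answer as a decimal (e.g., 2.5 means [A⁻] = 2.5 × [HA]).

pKa = -log(2.84e-08) = 7.5467. pH = pKa + log([A⁻]/[HA]), so log([A⁻]/[HA]) = pH − pKa = 6.61 − 7.5467 = -0.9367. [A⁻]/[HA] = 10^(-0.9367) = 0.116

[A⁻]/[HA] = 0.116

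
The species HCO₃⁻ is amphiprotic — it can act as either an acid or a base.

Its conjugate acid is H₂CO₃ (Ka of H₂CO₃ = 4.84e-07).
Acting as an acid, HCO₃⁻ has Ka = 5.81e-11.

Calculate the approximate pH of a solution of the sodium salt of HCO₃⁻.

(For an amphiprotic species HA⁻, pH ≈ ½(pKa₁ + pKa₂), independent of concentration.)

pKa₁ = -log(4.84e-07) = 6.32; pKa₂ = -log(5.81e-11) = 10.24. For an amphiprotic species, pH ≈ ½(pKa₁ + pKa₂) = ½(6.32 + 10.24) = 8.28.

pH = 8.28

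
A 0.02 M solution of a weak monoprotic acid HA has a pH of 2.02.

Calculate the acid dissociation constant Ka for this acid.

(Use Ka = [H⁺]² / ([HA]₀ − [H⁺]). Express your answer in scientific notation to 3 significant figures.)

[H⁺] = 10^(−pH) = 10^(−2.02) = 9.550e-03 M. For HA ⇌ H⁺ + A⁻, Ka = [H⁺][A⁻]/[HA] = [H⁺]² / ([HA]₀ − [H⁺]) = (9.550e-03)² / (0.02 − 9.550e-03) = 8.73e-03.

K_a = 8.73e-03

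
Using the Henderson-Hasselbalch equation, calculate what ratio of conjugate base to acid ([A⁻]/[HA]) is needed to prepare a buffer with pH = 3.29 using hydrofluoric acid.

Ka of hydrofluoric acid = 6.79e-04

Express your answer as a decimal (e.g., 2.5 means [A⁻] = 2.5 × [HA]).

pKa = -log(6.79e-04) = 3.1681. pH = pKa + log([A⁻]/[HA]), so log([A⁻]/[HA]) = pH − pKa = 3.29 − 3.1681 = 0.1219. [A⁻]/[HA] = 10^(0.1219) = 1.32

[A⁻]/[HA] = 1.32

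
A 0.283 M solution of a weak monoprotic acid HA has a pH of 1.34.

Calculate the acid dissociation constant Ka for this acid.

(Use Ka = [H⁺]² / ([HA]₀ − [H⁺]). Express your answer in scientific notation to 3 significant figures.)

[H⁺] = 10^(−pH) = 10^(−1.34) = 4.571e-02 M. For HA ⇌ H⁺ + A⁻, Ka = [H⁺][A⁻]/[HA] = [H⁺]² / ([HA]₀ − [H⁺]) = (4.571e-02)² / (0.283 − 4.571e-02) = 8.80e-03.

K_a = 8.80e-03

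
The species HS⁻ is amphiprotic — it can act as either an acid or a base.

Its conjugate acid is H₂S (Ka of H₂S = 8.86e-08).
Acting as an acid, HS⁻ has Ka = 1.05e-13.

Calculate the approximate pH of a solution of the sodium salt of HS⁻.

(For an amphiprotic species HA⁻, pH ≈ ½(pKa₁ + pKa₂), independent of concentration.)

pKa₁ = -log(8.86e-08) = 7.05; pKa₂ = -log(1.05e-13) = 12.98. For an amphiprotic species, pH ≈ ½(pKa₁ + pKa₂) = ½(7.05 + 12.98) = 10.02.

pH = 10.02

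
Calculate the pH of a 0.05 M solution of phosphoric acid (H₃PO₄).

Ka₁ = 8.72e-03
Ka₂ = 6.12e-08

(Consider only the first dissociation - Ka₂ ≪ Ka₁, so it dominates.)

First dissociation dominates. From Ka₁ = [H⁺][HA⁻]/[H₂A], x² + Ka₁·x − Ka₁·C = 0 with C = 0.05 M and Ka₁ = 8.72e-03. Solving: [H⁺] = (−Ka₁ + √(Ka₁² + 4·Ka₁·C)) / 2 = 1.6971e-02 M. pH = -log(1.6971e-02) = 1.77.

pH = 1.77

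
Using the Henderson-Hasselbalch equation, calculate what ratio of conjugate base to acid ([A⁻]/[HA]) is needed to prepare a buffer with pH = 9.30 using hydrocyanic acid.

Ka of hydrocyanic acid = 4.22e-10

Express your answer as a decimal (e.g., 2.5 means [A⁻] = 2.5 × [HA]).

pKa = -log(4.22e-10) = 9.3747. pH = pKa + log([A⁻]/[HA]), so log([A⁻]/[HA]) = pH − pKa = 9.30 − 9.3747 = -0.0747. [A⁻]/[HA] = 10^(-0.0747) = 0.842

[A⁻]/[HA] = 0.842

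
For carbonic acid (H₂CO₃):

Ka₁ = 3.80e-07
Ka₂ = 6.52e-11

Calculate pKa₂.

pKa₂ = -log(Ka₂) = -log(6.52e-11) = 10.19.

pK_{a2} = 10.19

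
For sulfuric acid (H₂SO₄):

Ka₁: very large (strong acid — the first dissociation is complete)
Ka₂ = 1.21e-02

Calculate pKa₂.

pKa₂ = -log(Ka₂) = -log(1.21e-02) = 1.92.

pK_{a2} = 1.92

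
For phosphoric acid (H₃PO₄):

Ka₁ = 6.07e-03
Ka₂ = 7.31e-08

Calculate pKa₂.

pKa₂ = -log(Ka₂) = -log(7.31e-08) = 7.14.

pK_{a2} = 7.14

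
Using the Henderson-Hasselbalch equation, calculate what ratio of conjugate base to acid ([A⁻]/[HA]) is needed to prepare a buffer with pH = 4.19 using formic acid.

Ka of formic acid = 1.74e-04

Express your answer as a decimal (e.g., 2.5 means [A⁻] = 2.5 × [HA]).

pKa = -log(1.74e-04) = 3.7595. pH = pKa + log([A⁻]/[HA]), so log([A⁻]/[HA]) = pH − pKa = 4.19 − 3.7595 = 0.4305. [A⁻]/[HA] = 10^(0.4305) = 2.69

[A⁻]/[HA] = 2.69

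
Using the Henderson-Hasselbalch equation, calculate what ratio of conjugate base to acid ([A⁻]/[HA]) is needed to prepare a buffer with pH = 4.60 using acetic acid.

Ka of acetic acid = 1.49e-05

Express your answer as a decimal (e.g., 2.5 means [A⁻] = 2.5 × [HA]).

pKa = -log(1.49e-05) = 4.8268. pH = pKa + log([A⁻]/[HA]), so log([A⁻]/[HA]) = pH − pKa = 4.60 − 4.8268 = -0.2268. [A⁻]/[HA] = 10^(-0.2268) = 0.593

[A⁻]/[HA] = 0.593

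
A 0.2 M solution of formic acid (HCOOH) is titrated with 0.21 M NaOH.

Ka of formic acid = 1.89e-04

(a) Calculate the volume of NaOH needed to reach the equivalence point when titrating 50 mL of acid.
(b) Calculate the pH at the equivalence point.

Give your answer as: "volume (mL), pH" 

moles acid = 0.2 × 50/1000 = 0.01 mol; V_base = moles/0.21 × 1000 = 47.6 mL. At equivalence only the conjugate base is present: [A⁻] = 0.01/0.098 = 1.0244e-01 M. Kb = Kw/Ka = 5.29e-11; [OH⁻] = √(Kb × [A⁻]) = 2.3281e-06; pOH = 5.63; pH = 14 - pOH = 8.37.

V = 47.6 mL, pH = 8.37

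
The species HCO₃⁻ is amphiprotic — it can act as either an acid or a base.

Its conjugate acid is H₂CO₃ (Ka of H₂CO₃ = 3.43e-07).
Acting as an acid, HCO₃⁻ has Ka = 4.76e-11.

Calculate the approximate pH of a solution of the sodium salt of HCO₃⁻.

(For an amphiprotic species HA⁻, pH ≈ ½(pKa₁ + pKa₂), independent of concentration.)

pKa₁ = -log(3.43e-07) = 6.46; pKa₂ = -log(4.76e-11) = 10.32. For an amphiprotic species, pH ≈ ½(pKa₁ + pKa₂) = ½(6.46 + 10.32) = 8.39.

pH = 8.39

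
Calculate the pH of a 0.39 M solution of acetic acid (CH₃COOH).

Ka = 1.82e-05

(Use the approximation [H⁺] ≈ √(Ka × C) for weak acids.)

[H⁺] = √(Ka × C) = √(1.82e-05 × 0.39) = 2.6642e-03. pH = -log(2.6642e-03)

pH = 2.57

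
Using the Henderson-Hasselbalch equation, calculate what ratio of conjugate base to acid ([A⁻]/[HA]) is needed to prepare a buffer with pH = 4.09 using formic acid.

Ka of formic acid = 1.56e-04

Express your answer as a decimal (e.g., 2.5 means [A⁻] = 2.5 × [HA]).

pKa = -log(1.56e-04) = 3.8069. pH = pKa + log([A⁻]/[HA]), so log([A⁻]/[HA]) = pH − pKa = 4.09 − 3.8069 = 0.2831. [A⁻]/[HA] = 10^(0.2831) = 1.92

[A⁻]/[HA] = 1.92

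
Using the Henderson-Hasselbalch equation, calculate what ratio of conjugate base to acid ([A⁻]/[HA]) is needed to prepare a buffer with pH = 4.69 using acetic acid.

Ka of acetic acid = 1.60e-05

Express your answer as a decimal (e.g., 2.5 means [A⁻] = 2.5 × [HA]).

pKa = -log(1.60e-05) = 4.7959. pH = pKa + log([A⁻]/[HA]), so log([A⁻]/[HA]) = pH − pKa = 4.69 − 4.7959 = -0.1059. [A⁻]/[HA] = 10^(-0.1059) = 0.784

[A⁻]/[HA] = 0.784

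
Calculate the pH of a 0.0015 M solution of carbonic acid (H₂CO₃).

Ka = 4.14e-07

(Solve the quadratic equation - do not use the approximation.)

x² + Ka×x - Ka×C = 0. Using quadratic formula: [H⁺] = 2.4714e-05

pH = 4.61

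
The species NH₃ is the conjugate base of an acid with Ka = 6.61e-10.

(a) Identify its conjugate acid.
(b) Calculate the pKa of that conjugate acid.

(a) The conjugate acid is formed by adding one H⁺ to NH₃, giving NH₄⁺. (b) pKa = -log(Ka) = -log(6.61e-10) = 9.18.

Conjugate acid: NH₄⁺; pK_a = 9.18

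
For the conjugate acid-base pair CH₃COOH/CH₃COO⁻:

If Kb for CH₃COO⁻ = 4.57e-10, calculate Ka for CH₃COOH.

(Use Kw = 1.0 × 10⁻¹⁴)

For a conjugate pair Ka × Kb = Kw, so Ka = Kw/Kb = 1.0 × 10⁻¹⁴ / 4.57e-10 = 2.19e-05.

K_a = 2.19e-05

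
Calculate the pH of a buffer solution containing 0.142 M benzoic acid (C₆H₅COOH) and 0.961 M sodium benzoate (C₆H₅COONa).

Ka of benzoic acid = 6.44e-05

pKa = -log(6.44e-05) = 4.19. pH = pKa + log([A⁻]/[HA]) = 4.19 + log(0.961/0.142)

pH = 5.02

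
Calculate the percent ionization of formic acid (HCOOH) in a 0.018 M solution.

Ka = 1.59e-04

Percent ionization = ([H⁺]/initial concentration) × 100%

Using Ka equilibrium: x² + Ka×x - Ka×C = 0. Solving: [H⁺] = 1.6141e-03. Percent = (1.6141e-03/0.018) × 100

Percent ionization = 8.97%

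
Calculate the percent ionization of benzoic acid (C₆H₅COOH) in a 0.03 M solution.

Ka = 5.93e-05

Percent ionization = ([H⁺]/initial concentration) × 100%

Using Ka equilibrium: x² + Ka×x - Ka×C = 0. Solving: [H⁺] = 1.3045e-03. Percent = (1.3045e-03/0.03) × 100

Percent ionization = 4.35%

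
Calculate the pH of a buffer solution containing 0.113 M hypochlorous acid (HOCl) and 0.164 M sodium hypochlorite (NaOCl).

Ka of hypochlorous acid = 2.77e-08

pKa = -log(2.77e-08) = 7.56. pH = pKa + log([A⁻]/[HA]) = 7.56 + log(0.164/0.113)

pH = 7.72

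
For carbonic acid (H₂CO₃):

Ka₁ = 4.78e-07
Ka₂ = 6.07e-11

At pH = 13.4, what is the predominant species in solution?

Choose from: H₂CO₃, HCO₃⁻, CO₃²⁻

pKa₁ = 6.32, pKa₂ = 10.22. For a polyprotic acid the predominant species crosses at each pKa: below pKa_n the protonated form dominates, above it the deprotonated form does. At pH = 13.4, the predominant species is CO₃²⁻.

CO₃²⁻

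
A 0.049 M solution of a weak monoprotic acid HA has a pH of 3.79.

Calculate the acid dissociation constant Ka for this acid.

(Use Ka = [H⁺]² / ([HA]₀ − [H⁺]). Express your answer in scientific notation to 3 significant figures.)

[H⁺] = 10^(−pH) = 10^(−3.79) = 1.622e-04 M. For HA ⇌ H⁺ + A⁻, Ka = [H⁺][A⁻]/[HA] = [H⁺]² / ([HA]₀ − [H⁺]) = (1.622e-04)² / (0.049 − 1.622e-04) = 5.39e-07.

K_a = 5.39e-07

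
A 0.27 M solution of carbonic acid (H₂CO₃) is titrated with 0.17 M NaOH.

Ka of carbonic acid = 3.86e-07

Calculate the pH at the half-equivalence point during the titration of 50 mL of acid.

At half-equivalence [HA] = [A⁻], so Henderson-Hasselbalch gives pH = pKa = -log(3.86e-07) = 6.41.

pH = pKa = 6.41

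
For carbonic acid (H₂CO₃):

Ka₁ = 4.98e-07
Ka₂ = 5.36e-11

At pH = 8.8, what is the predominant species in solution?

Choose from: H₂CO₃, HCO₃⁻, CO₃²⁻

pKa₁ = 6.30, pKa₂ = 10.27. For a polyprotic acid the predominant species crosses at each pKa: below pKa_n the protonated form dominates, above it the deprotonated form does. At pH = 8.8, the predominant species is HCO₃⁻.

HCO₃⁻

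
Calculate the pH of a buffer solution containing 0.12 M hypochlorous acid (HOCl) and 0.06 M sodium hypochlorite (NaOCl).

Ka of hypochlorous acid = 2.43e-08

pKa = -log(2.43e-08) = 7.61. pH = pKa + log([A⁻]/[HA]) = 7.61 + log(0.06/0.12)

pH = 7.31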